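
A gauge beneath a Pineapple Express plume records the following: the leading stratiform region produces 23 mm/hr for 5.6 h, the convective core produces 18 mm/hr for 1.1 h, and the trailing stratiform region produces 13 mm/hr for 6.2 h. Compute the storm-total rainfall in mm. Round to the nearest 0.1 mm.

Total = Σ Rᵢ Δtᵢ = 23 × 5.6 + 18 × 1.1 + 13 × 6.2
      = 128.8 + 19.8 + 80.6 = 229.2 mm.

total ≈ 229.2 mm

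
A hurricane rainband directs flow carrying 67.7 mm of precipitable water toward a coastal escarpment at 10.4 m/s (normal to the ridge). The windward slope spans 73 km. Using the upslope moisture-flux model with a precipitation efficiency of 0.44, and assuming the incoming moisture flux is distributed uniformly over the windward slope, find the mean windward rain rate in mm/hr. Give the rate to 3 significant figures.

R ≈ 15.3 mm/hr

Incoming column moisture flux per unit ridge length: F = V × PW = 10.4 × 67.7 = 704.08 mm·m/s.
Spread over the 73 km slope with efficiency ε = 0.44: R = ε·F/W = 0.44 × 704.08 / 73000 m = 4.244e-03 mm/s.
R = 4.244e-03 × 3600 = 15.3 mm/hr.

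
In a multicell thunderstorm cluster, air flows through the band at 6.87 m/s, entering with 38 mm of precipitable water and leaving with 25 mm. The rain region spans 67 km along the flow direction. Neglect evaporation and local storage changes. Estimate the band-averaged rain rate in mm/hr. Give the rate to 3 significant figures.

Column moisture flux per unit crosswind length is F = V × PW.
Inflow: F_in = 6.87 × 38 = 261.06 mm·m/s
Outflow: F_out = 6.87 × 25 = 171.75 mm·m/s
Steady-state rate R = (F_in − F_out)/L = (261.06 − 171.75) / 67000 m = 1.333e-03 mm/s.
R = 1.333e-03 × 3600 = 4.80 mm/hr.

R ≈ 4.80 mm/hr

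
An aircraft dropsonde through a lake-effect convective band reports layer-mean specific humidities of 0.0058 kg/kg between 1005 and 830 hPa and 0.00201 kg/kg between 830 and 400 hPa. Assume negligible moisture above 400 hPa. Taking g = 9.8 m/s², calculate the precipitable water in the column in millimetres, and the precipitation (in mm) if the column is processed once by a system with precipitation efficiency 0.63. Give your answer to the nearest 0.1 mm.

PW ≈ 19.2 mm; precipitation ≈ 12.1 mm

Precipitable water is the column-integrated vapour mass per unit area: PW = (1/g) Σ q̄ Δp, with q in kg/kg and Δp in Pa (1 kg/m² of water = 1 mm).
Layer 1005–830 hPa: Δp = 175 hPa = 17500 Pa, q̄ = 0.0058 kg/kg → 0.0058 × 17500 / 9.8 = 10.36 mm
Layer 830–400 hPa: Δp = 430 hPa = 43000 Pa, q̄ = 0.00201 kg/kg → 0.00201 × 43000 / 9.8 = 8.82 mm
PW = 10.36 + 8.82 = 19.18 ≈ 19.2 mm.
Precipitation = ε × PW = 0.63 × 19.2 = 12.1 mm.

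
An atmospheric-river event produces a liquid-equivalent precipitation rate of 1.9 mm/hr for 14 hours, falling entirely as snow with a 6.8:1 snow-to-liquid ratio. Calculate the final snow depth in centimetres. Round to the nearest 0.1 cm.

Liquid-equivalent depth = 1.9 × 14 = 26.6 mm.
Snow depth = 26.6 mm × 6.8 = 180.88 mm = 18.1 cm.

snow depth ≈ 18.1 cm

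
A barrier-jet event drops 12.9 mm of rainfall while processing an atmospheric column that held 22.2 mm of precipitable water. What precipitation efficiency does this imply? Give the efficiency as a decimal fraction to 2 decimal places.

ε ≈ 0.58

ε = rainfall / PW = 12.9 / 22.2 = 0.58.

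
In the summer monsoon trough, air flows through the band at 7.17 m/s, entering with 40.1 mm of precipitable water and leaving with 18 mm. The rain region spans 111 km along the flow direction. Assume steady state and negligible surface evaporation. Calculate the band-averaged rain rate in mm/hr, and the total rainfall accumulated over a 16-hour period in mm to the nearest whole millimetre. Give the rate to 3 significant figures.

R ≈ 5.14 mm/hr; total ≈ 82 mm

Column moisture flux per unit crosswind length is F = V × PW.
Inflow: F_in = 7.17 × 40.1 = 287.517 mm·m/s
Outflow: F_out = 7.17 × 18 = 129.06 mm·m/s
Steady-state rate R = (F_in − F_out)/L = (287.517 − 129.06) / 111000 m = 1.428e-03 mm/s.
R = 1.428e-03 × 3600 = 5.14 mm/hr.
Over 16 h: total = 5.14 × 16 = 82.24 ≈ 82 mm.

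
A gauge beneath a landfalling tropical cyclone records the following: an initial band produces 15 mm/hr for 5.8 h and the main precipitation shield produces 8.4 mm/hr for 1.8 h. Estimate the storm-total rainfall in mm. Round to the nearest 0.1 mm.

Total = Σ Rᵢ Δtᵢ = 15 × 5.8 + 8.4 × 1.8
      = 87 + 15.12 = 102.1 mm.

total ≈ 102.1 mm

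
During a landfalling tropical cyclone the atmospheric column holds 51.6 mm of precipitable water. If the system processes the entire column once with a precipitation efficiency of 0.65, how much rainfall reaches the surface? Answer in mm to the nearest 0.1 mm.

Rainfall = ε × PW = 0.65 × 51.6 = 33.5 mm.

rainfall ≈ 33.5 mm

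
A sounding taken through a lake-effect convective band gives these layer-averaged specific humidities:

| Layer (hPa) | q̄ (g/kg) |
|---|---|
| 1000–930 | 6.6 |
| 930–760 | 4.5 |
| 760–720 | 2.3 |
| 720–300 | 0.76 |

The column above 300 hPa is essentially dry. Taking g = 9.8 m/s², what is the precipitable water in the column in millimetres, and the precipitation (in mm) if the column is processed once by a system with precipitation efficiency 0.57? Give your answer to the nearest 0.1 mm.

Precipitable water is the column-integrated vapour mass per unit area: PW = (1/g) Σ q̄ Δp, with q in kg/kg and Δp in Pa (1 kg/m² of water = 1 mm).
Layer 1000–930 hPa: Δp = 70 hPa = 7000 Pa, q̄ = 0.0066 kg/kg → 0.0066 × 7000 / 9.8 = 4.71 mm
Layer 930–760 hPa: Δp = 170 hPa = 17000 Pa, q̄ = 0.0045 kg/kg → 0.0045 × 17000 / 9.8 = 7.81 mm
Layer 760–720 hPa: Δp = 40 hPa = 4000 Pa, q̄ = 0.0023 kg/kg → 0.0023 × 4000 / 9.8 = 0.94 mm
Layer 720–300 hPa: Δp = 420 hPa = 42000 Pa, q̄ = 0.00076 kg/kg → 0.00076 × 42000 / 9.8 = 3.26 mm
PW = 4.71 + 7.81 + 0.94 + 3.26 = 16.72 ≈ 16.7 mm.
Precipitation = ε × PW = 0.57 × 16.7 = 9.5 mm.

PW ≈ 16.7 mm; precipitation ≈ 9.5 mm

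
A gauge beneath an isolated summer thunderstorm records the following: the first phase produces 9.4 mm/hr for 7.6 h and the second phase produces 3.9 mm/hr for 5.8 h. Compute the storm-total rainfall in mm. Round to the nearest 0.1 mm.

Total = Σ Rᵢ Δtᵢ = 9.4 × 7.6 + 3.9 × 5.8
      = 71.44 + 22.62 = 94.1 mm.

total ≈ 94.1 mm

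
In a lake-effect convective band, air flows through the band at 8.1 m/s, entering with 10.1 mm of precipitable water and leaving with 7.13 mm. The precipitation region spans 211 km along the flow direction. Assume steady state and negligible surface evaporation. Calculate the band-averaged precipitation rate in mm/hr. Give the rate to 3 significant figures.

R ≈ 0.410 mm/hr

Column moisture flux per unit crosswind length is F = V × PW.
Inflow: F_in = 8.1 × 10.1 = 81.81 mm·m/s
Outflow: F_out = 8.1 × 7.13 = 57.753 mm·m/s
Steady-state rate R = (F_in − F_out)/L = (81.81 − 57.753) / 211000 m = 1.140e-04 mm/s.
R = 1.140e-04 × 3600 = 0.410 mm/hr.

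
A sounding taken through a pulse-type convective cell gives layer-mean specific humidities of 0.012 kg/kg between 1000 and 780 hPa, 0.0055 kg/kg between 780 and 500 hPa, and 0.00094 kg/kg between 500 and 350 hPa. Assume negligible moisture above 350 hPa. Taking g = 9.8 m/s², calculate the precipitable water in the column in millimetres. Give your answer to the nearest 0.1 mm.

Precipitable water is the column-integrated vapour mass per unit area: PW = (1/g) Σ q̄ Δp, with q in kg/kg and Δp in Pa (1 kg/m² of water = 1 mm).
Layer 1000–780 hPa: Δp = 220 hPa = 22000 Pa, q̄ = 0.012 kg/kg → 0.012 × 22000 / 9.8 = 26.94 mm
Layer 780–500 hPa: Δp = 280 hPa = 28000 Pa, q̄ = 0.0055 kg/kg → 0.0055 × 28000 / 9.8 = 15.71 mm
Layer 500–350 hPa: Δp = 150 hPa = 15000 Pa, q̄ = 0.00094 kg/kg → 0.00094 × 15000 / 9.8 = 1.44 mm
PW = 26.94 + 15.71 + 1.44 = 44.09 ≈ 44.1 mm.

PW ≈ 44.1 mm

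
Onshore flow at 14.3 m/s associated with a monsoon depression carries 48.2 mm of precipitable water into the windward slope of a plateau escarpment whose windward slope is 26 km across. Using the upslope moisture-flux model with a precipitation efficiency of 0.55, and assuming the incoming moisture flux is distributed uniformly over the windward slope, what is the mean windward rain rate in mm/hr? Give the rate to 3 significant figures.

Incoming column moisture flux per unit ridge length: F = V × PW = 14.3 × 48.2 = 689.26 mm·m/s.
Spread over the 26 km slope with efficiency ε = 0.55: R = ε·F/W = 0.55 × 689.26 / 26000 m = 1.458e-02 mm/s.
R = 1.458e-02 × 3600 = 52.5 mm/hr.

R ≈ 52.5 mm/hr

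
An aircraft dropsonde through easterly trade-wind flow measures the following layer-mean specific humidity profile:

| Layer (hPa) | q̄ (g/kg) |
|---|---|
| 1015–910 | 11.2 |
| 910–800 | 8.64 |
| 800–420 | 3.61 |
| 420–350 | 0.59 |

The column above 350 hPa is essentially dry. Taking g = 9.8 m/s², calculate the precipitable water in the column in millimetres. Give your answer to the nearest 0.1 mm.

Precipitable water is the column-integrated vapour mass per unit area: PW = (1/g) Σ q̄ Δp, with q in kg/kg and Δp in Pa (1 kg/m² of water = 1 mm).
Layer 1015–910 hPa: Δp = 105 hPa = 10500 Pa, q̄ = 0.0112 kg/kg → 0.0112 × 10500 / 9.8 = 12.00 mm
Layer 910–800 hPa: Δp = 110 hPa = 11000 Pa, q̄ = 0.00864 kg/kg → 0.00864 × 11000 / 9.8 = 9.70 mm
Layer 800–420 hPa: Δp = 380 hPa = 38000 Pa, q̄ = 0.00361 kg/kg → 0.00361 × 38000 / 9.8 = 14.00 mm
Layer 420–350 hPa: Δp = 70 hPa = 7000 Pa, q̄ = 0.00059 kg/kg → 0.00059 × 7000 / 9.8 = 0.42 mm
PW = 12.00 + 9.70 + 14.00 + 0.42 = 36.12 ≈ 36.1 mm.

PW ≈ 36.1 mm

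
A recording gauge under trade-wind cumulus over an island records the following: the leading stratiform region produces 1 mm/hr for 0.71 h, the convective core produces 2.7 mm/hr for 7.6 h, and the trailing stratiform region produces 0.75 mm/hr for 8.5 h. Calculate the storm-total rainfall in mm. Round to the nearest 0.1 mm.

Total = Σ Rᵢ Δtᵢ = 1 × 0.71 + 2.7 × 7.6 + 0.75 × 8.5
      = 0.71 + 20.52 + 6.375 = 27.6 mm.

total ≈ 27.6 mm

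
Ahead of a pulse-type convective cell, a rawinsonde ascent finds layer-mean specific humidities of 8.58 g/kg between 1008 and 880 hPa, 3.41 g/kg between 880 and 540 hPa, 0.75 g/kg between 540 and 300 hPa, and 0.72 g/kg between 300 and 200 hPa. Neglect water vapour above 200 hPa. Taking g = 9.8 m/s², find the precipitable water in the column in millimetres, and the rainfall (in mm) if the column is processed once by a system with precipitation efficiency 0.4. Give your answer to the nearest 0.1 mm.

Precipitable water is the column-integrated vapour mass per unit area: PW = (1/g) Σ q̄ Δp, with q in kg/kg and Δp in Pa (1 kg/m² of water = 1 mm).
Layer 1008–880 hPa: Δp = 128 hPa = 12800 Pa, q̄ = 0.00858 kg/kg → 0.00858 × 12800 / 9.8 = 11.21 mm
Layer 880–540 hPa: Δp = 340 hPa = 34000 Pa, q̄ = 0.00341 kg/kg → 0.00341 × 34000 / 9.8 = 11.83 mm
Layer 540–300 hPa: Δp = 240 hPa = 24000 Pa, q̄ = 0.00075 kg/kg → 0.00075 × 24000 / 9.8 = 1.84 mm
Layer 300–200 hPa: Δp = 100 hPa = 10000 Pa, q̄ = 0.00072 kg/kg → 0.00072 × 10000 / 9.8 = 0.73 mm
PW = 11.21 + 11.83 + 1.84 + 0.73 = 25.61 ≈ 25.6 mm.
Rainfall = ε × PW = 0.4 × 25.6 = 10.2 mm.

PW ≈ 25.6 mm; rainfall ≈ 10.2 mm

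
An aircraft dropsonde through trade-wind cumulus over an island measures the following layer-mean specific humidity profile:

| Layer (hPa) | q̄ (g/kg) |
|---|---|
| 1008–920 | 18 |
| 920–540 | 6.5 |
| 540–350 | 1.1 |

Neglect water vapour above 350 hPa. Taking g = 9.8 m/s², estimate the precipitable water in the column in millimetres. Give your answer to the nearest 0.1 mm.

PW ≈ 43.5 mm

Precipitable water is the column-integrated vapour mass per unit area: PW = (1/g) Σ q̄ Δp, with q in kg/kg and Δp in Pa (1 kg/m² of water = 1 mm).
Layer 1008–920 hPa: Δp = 88 hPa = 8800 Pa, q̄ = 0.018 kg/kg → 0.018 × 8800 / 9.8 = 16.16 mm
Layer 920–540 hPa: Δp = 380 hPa = 38000 Pa, q̄ = 0.0065 kg/kg → 0.0065 × 38000 / 9.8 = 25.20 mm
Layer 540–350 hPa: Δp = 190 hPa = 19000 Pa, q̄ = 0.0011 kg/kg → 0.0011 × 19000 / 9.8 = 2.13 mm
PW = 16.16 + 25.20 + 2.13 = 43.49 ≈ 43.5 mm.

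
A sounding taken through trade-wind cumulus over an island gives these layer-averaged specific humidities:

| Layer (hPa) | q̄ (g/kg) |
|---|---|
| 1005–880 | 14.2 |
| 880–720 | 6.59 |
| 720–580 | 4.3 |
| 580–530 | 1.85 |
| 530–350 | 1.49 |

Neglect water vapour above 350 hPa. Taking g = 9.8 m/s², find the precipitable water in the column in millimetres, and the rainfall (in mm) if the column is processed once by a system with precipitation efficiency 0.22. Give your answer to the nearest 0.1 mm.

PW ≈ 38.7 mm; rainfall ≈ 8.5 mm

Precipitable water is the column-integrated vapour mass per unit area: PW = (1/g) Σ q̄ Δp, with q in kg/kg and Δp in Pa (1 kg/m² of water = 1 mm).
Layer 1005–880 hPa: Δp = 125 hPa = 12500 Pa, q̄ = 0.0142 kg/kg → 0.0142 × 12500 / 9.8 = 18.11 mm
Layer 880–720 hPa: Δp = 160 hPa = 16000 Pa, q̄ = 0.00659 kg/kg → 0.00659 × 16000 / 9.8 = 10.76 mm
Layer 720–580 hPa: Δp = 140 hPa = 14000 Pa, q̄ = 0.0043 kg/kg → 0.0043 × 14000 / 9.8 = 6.14 mm
Layer 580–530 hPa: Δp = 50 hPa = 5000 Pa, q̄ = 0.00185 kg/kg → 0.00185 × 5000 / 9.8 = 0.94 mm
Layer 530–350 hPa: Δp = 180 hPa = 18000 Pa, q̄ = 0.00149 kg/kg → 0.00149 × 18000 / 9.8 = 2.74 mm
PW = 18.11 + 10.76 + 6.14 + 0.94 + 2.74 = 38.69 ≈ 38.7 mm.
Rainfall = ε × PW = 0.22 × 38.7 = 8.5 mm.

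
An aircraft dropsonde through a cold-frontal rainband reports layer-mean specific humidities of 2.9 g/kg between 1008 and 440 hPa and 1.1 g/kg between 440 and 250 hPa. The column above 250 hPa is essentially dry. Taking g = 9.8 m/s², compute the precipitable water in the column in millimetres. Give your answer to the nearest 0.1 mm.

Precipitable water is the column-integrated vapour mass per unit area: PW = (1/g) Σ q̄ Δp, with q in kg/kg and Δp in Pa (1 kg/m² of water = 1 mm).
Layer 1008–440 hPa: Δp = 568 hPa = 56800 Pa, q̄ = 0.0029 kg/kg → 0.0029 × 56800 / 9.8 = 16.81 mm
Layer 440–250 hPa: Δp = 190 hPa = 19000 Pa, q̄ = 0.0011 kg/kg → 0.0011 × 19000 / 9.8 = 2.13 mm
PW = 16.81 + 2.13 = 18.94 ≈ 18.9 mm.

PW ≈ 18.9 mm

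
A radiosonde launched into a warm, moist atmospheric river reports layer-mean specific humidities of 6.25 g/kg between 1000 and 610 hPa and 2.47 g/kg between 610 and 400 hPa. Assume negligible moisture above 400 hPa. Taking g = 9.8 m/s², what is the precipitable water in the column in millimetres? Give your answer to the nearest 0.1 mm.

Precipitable water is the column-integrated vapour mass per unit area: PW = (1/g) Σ q̄ Δp, with q in kg/kg and Δp in Pa (1 kg/m² of water = 1 mm).
Layer 1000–610 hPa: Δp = 390 hPa = 39000 Pa, q̄ = 0.00625 kg/kg → 0.00625 × 39000 / 9.8 = 24.87 mm
Layer 610–400 hPa: Δp = 210 hPa = 21000 Pa, q̄ = 0.00247 kg/kg → 0.00247 × 21000 / 9.8 = 5.29 mm
PW = 24.87 + 5.29 = 30.16 ≈ 30.2 mm.

PW ≈ 30.2 mm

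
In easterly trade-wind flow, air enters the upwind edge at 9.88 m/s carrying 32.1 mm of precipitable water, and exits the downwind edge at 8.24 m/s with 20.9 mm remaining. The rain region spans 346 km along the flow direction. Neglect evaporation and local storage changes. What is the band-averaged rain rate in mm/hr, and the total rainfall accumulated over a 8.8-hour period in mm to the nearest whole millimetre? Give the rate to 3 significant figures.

Column moisture flux per unit crosswind length is F = V × PW.
Inflow: F_in = 9.88 × 32.1 = 317.148 mm·m/s
Outflow: F_out = 8.24 × 20.9 = 172.216 mm·m/s
Steady-state rate R = (F_in − F_out)/L = (317.148 − 172.216) / 346000 m = 4.189e-04 mm/s.
R = 4.189e-04 × 3600 = 1.51 mm/hr.
Over 8.8 h: total = 1.51 × 8.8 = 13.288 ≈ 13 mm.

R ≈ 1.51 mm/hr; total ≈ 13 mm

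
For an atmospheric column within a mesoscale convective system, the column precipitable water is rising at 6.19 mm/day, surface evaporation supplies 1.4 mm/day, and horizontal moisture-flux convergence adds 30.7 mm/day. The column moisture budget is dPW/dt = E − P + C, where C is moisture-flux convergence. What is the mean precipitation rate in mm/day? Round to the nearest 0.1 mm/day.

P ≈ 25.9 mm/day

dPW/dt = +6.19 mm/day.
P = E + C − dPW/dt = 1.4 + (30.7) − (+6.19) = 25.9 mm/day.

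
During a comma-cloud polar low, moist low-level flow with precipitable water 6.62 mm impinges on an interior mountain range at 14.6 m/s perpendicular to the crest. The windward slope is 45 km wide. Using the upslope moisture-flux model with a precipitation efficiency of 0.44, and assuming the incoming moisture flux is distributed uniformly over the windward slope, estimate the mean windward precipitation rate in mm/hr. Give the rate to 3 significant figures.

Incoming column moisture flux per unit ridge length: F = V × PW = 14.6 × 6.62 = 96.652 mm·m/s.
Spread over the 45 km slope with efficiency ε = 0.44: R = ε·F/W = 0.44 × 96.652 / 45000 m = 9.450e-04 mm/s.
R = 9.450e-04 × 3600 = 3.40 mm/hr.

R ≈ 3.40 mm/hr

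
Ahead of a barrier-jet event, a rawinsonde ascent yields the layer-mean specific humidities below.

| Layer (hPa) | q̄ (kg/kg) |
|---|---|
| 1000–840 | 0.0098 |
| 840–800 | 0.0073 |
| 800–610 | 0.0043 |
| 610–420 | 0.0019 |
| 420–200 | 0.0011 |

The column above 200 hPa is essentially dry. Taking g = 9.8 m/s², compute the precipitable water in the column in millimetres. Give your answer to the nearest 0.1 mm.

Precipitable water is the column-integrated vapour mass per unit area: PW = (1/g) Σ q̄ Δp, with q in kg/kg and Δp in Pa (1 kg/m² of water = 1 mm).
Layer 1000–840 hPa: Δp = 160 hPa = 16000 Pa, q̄ = 0.0098 kg/kg → 0.0098 × 16000 / 9.8 = 16.00 mm
Layer 840–800 hPa: Δp = 40 hPa = 4000 Pa, q̄ = 0.0073 kg/kg → 0.0073 × 4000 / 9.8 = 2.98 mm
Layer 800–610 hPa: Δp = 190 hPa = 19000 Pa, q̄ = 0.0043 kg/kg → 0.0043 × 19000 / 9.8 = 8.34 mm
Layer 610–420 hPa: Δp = 190 hPa = 19000 Pa, q̄ = 0.0019 kg/kg → 0.0019 × 19000 / 9.8 = 3.68 mm
Layer 420–200 hPa: Δp = 220 hPa = 22000 Pa, q̄ = 0.0011 kg/kg → 0.0011 × 22000 / 9.8 = 2.47 mm
PW = 16.00 + 2.98 + 8.34 + 3.68 + 2.47 = 33.47 ≈ 33.5 mm.

PW ≈ 33.5 mm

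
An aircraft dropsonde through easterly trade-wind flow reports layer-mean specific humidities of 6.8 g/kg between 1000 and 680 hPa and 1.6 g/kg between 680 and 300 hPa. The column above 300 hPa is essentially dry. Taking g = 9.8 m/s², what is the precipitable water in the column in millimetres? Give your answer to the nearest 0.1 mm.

PW ≈ 28.4 mm

Precipitable water is the column-integrated vapour mass per unit area: PW = (1/g) Σ q̄ Δp, with q in kg/kg and Δp in Pa (1 kg/m² of water = 1 mm).
Layer 1000–680 hPa: Δp = 320 hPa = 32000 Pa, q̄ = 0.0068 kg/kg → 0.0068 × 32000 / 9.8 = 22.20 mm
Layer 680–300 hPa: Δp = 380 hPa = 38000 Pa, q̄ = 0.0016 kg/kg → 0.0016 × 38000 / 9.8 = 6.20 mm
PW = 22.20 + 6.20 = 28.40 ≈ 28.4 mm.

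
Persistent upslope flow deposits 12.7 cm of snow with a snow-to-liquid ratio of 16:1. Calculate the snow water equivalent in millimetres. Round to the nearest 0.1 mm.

SWE = snow depth / ratio = 12.7 cm / 16 = 0.794 cm = 7.9 mm.

SWE ≈ 7.9 mm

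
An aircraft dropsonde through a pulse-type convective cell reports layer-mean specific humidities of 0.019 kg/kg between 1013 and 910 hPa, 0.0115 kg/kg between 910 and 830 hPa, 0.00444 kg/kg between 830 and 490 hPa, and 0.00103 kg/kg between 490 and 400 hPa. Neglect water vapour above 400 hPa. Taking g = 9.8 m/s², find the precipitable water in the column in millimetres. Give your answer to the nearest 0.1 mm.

PW ≈ 45.7 mm

Precipitable water is the column-integrated vapour mass per unit area: PW = (1/g) Σ q̄ Δp, with q in kg/kg and Δp in Pa (1 kg/m² of water = 1 mm).
Layer 1013–910 hPa: Δp = 103 hPa = 10300 Pa, q̄ = 0.019 kg/kg → 0.019 × 10300 / 9.8 = 19.97 mm
Layer 910–830 hPa: Δp = 80 hPa = 8000 Pa, q̄ = 0.0115 kg/kg → 0.0115 × 8000 / 9.8 = 9.39 mm
Layer 830–490 hPa: Δp = 340 hPa = 34000 Pa, q̄ = 0.00444 kg/kg → 0.00444 × 34000 / 9.8 = 15.40 mm
Layer 490–400 hPa: Δp = 90 hPa = 9000 Pa, q̄ = 0.00103 kg/kg → 0.00103 × 9000 / 9.8 = 0.95 mm
PW = 19.97 + 9.39 + 15.40 + 0.95 = 45.71 ≈ 45.7 mm.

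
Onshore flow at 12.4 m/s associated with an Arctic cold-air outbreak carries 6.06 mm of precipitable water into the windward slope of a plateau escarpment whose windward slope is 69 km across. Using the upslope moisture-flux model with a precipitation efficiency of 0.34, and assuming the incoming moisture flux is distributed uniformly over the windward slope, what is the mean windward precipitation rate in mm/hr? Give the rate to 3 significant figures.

R ≈ 1.33 mm/hr

Incoming column moisture flux per unit ridge length: F = V × PW = 12.4 × 6.06 = 75.144 mm·m/s.
Spread over the 69 km slope with efficiency ε = 0.34: R = ε·F/W = 0.34 × 75.144 / 69000 m = 3.703e-04 mm/s.
R = 3.703e-04 × 3600 = 1.33 mm/hr.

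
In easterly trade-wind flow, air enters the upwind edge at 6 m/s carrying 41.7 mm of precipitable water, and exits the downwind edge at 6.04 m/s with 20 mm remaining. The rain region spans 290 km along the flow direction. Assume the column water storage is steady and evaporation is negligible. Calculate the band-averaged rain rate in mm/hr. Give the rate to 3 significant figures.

R ≈ 1.61 mm/hr

Column moisture flux per unit crosswind length is F = V × PW.
Inflow: F_in = 6 × 41.7 = 250.2 mm·m/s
Outflow: F_out = 6.04 × 20 = 120.8 mm·m/s
Steady-state rate R = (F_in − F_out)/L = (250.2 − 120.8) / 290000 m = 4.462e-04 mm/s.
R = 4.462e-04 × 3600 = 1.61 mm/hr.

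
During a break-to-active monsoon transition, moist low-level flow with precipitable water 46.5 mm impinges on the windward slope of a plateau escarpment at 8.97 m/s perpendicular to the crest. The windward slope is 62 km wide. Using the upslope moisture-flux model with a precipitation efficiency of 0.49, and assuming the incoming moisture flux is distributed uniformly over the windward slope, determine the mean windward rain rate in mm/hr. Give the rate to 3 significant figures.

R ≈ 11.9 mm/hr

Incoming column moisture flux per unit ridge length: F = V × PW = 8.97 × 46.5 = 417.105 mm·m/s.
Spread over the 62 km slope with efficiency ε = 0.49: R = ε·F/W = 0.49 × 417.105 / 62000 m = 3.296e-03 mm/s.
R = 3.296e-03 × 3600 = 11.9 mm/hr.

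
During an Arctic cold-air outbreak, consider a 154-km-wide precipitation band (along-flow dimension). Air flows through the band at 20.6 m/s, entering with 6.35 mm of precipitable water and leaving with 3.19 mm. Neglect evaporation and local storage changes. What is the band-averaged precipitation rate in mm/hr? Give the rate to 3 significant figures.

R ≈ 1.52 mm/hr

Column moisture flux per unit crosswind length is F = V × PW.
Inflow: F_in = 20.6 × 6.35 = 130.81 mm·m/s
Outflow: F_out = 20.6 × 3.19 = 65.714 mm·m/s
Steady-state rate R = (F_in − F_out)/L = (130.81 − 65.714) / 154000 m = 4.227e-04 mm/s.
R = 4.227e-04 × 3600 = 1.52 mm/hr.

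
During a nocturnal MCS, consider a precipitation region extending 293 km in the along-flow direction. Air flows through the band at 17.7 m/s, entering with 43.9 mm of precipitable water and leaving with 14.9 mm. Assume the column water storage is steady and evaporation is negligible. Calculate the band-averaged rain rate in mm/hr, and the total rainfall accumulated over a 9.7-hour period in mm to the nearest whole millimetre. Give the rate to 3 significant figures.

Column moisture flux per unit crosswind length is F = V × PW.
Inflow: F_in = 17.7 × 43.9 = 777.03 mm·m/s
Outflow: F_out = 17.7 × 14.9 = 263.73 mm·m/s
Steady-state rate R = (F_in − F_out)/L = (777.03 − 263.73) / 293000 m = 1.752e-03 mm/s.
R = 1.752e-03 × 3600 = 6.31 mm/hr.
Over 9.7 h: total = 6.31 × 9.7 = 61.207 ≈ 61 mm.

R ≈ 6.31 mm/hr; total ≈ 61 mm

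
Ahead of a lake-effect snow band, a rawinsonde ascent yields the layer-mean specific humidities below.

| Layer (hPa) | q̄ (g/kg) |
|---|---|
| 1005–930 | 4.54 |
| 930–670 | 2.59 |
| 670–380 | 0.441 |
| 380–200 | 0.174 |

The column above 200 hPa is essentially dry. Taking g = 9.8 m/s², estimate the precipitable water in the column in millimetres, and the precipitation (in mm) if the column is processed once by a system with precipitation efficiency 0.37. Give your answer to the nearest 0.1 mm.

Precipitable water is the column-integrated vapour mass per unit area: PW = (1/g) Σ q̄ Δp, with q in kg/kg and Δp in Pa (1 kg/m² of water = 1 mm).
Layer 1005–930 hPa: Δp = 75 hPa = 7500 Pa, q̄ = 0.00454 kg/kg → 0.00454 × 7500 / 9.8 = 3.47 mm
Layer 930–670 hPa: Δp = 260 hPa = 26000 Pa, q̄ = 0.00259 kg/kg → 0.00259 × 26000 / 9.8 = 6.87 mm
Layer 670–380 hPa: Δp = 290 hPa = 29000 Pa, q̄ = 0.000441 kg/kg → 0.000441 × 29000 / 9.8 = 1.30 mm
Layer 380–200 hPa: Δp = 180 hPa = 18000 Pa, q̄ = 0.000174 kg/kg → 0.000174 × 18000 / 9.8 = 0.32 mm
PW = 3.47 + 6.87 + 1.30 + 0.32 = 11.96 ≈ 12.0 mm.
Precipitation = ε × PW = 0.37 × 12.0 = 4.4 mm.

PW ≈ 12.0 mm; precipitation ≈ 4.4 mm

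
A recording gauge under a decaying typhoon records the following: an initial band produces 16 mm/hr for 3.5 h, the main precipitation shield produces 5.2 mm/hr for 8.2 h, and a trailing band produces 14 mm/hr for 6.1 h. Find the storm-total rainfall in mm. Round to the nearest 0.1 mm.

total ≈ 184.0 mm

Total = Σ Rᵢ Δtᵢ = 16 × 3.5 + 5.2 × 8.2 + 14 × 6.1
      = 56 + 42.64 + 85.4 = 184.0 mm.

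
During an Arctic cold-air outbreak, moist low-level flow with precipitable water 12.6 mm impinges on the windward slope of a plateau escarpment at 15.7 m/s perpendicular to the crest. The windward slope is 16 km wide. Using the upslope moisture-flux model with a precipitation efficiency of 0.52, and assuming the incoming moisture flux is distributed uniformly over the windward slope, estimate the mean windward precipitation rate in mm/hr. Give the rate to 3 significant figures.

R ≈ 23.1 mm/hr

Incoming column moisture flux per unit ridge length: F = V × PW = 15.7 × 12.6 = 197.82 mm·m/s.
Spread over the 16 km slope with efficiency ε = 0.52: R = ε·F/W = 0.52 × 197.82 / 16000 m = 6.429e-03 mm/s.
R = 6.429e-03 × 3600 = 23.1 mm/hr.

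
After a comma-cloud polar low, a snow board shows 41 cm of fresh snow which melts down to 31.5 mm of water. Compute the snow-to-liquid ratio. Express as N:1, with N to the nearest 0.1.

Ratio = snow depth / SWE = 410 mm / 31.5 mm = 13.0, i.e. 13.0:1.

ratio ≈ 13.0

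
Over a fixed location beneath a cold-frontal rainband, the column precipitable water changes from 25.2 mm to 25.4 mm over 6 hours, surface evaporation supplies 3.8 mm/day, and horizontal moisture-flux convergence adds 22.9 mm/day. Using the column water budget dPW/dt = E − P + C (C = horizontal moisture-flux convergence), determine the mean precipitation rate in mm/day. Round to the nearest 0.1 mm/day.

P ≈ 25.9 mm/day

dPW/dt = (25.4 − 25.2) mm / (6/24 day) = +0.800 mm/day.
P = E + C − dPW/dt = 3.8 + (22.9) − (+0.800) = 25.9 mm/day.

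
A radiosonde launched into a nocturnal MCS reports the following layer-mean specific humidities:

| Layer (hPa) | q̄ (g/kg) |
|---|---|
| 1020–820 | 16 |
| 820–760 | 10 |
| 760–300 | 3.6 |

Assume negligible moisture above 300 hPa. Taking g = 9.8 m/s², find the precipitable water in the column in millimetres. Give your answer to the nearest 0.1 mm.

Precipitable water is the column-integrated vapour mass per unit area: PW = (1/g) Σ q̄ Δp, with q in kg/kg and Δp in Pa (1 kg/m² of water = 1 mm).
Layer 1020–820 hPa: Δp = 200 hPa = 20000 Pa, q̄ = 0.016 kg/kg → 0.016 × 20000 / 9.8 = 32.65 mm
Layer 820–760 hPa: Δp = 60 hPa = 6000 Pa, q̄ = 0.01 kg/kg → 0.01 × 6000 / 9.8 = 6.12 mm
Layer 760–300 hPa: Δp = 460 hPa = 46000 Pa, q̄ = 0.0036 kg/kg → 0.0036 × 46000 / 9.8 = 16.90 mm
PW = 32.65 + 6.12 + 16.90 = 55.67 ≈ 55.7 mm.

PW ≈ 55.7 mm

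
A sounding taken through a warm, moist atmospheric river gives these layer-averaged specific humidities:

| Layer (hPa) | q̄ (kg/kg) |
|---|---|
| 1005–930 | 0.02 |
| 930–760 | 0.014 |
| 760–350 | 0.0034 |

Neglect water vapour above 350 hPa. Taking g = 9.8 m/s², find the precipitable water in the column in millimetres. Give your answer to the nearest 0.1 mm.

Precipitable water is the column-integrated vapour mass per unit area: PW = (1/g) Σ q̄ Δp, with q in kg/kg and Δp in Pa (1 kg/m² of water = 1 mm).
Layer 1005–930 hPa: Δp = 75 hPa = 7500 Pa, q̄ = 0.02 kg/kg → 0.02 × 7500 / 9.8 = 15.31 mm
Layer 930–760 hPa: Δp = 170 hPa = 17000 Pa, q̄ = 0.014 kg/kg → 0.014 × 17000 / 9.8 = 24.29 mm
Layer 760–350 hPa: Δp = 410 hPa = 41000 Pa, q̄ = 0.0034 kg/kg → 0.0034 × 41000 / 9.8 = 14.22 mm
PW = 15.31 + 24.29 + 14.22 = 53.82 ≈ 53.8 mm.

PW ≈ 53.8 mm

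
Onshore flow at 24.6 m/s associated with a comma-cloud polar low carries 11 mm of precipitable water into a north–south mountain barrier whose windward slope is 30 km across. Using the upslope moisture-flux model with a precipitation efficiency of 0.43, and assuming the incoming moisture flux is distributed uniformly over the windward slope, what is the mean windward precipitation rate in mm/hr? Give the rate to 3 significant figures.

R ≈ 14.0 mm/hr

Incoming column moisture flux per unit ridge length: F = V × PW = 24.6 × 11 = 270.6 mm·m/s.
Spread over the 30 km slope with efficiency ε = 0.43: R = ε·F/W = 0.43 × 270.6 / 30000 m = 3.879e-03 mm/s.
R = 3.879e-03 × 3600 = 14.0 mm/hr.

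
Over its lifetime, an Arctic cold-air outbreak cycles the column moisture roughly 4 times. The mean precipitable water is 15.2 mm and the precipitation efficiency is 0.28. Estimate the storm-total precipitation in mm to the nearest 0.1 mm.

Each cycle deposits ε × PW = 0.28 × 15.2 = 4.256 mm.
Over 4 cycles: 4 × 4.256 = 17.0 mm.

precipitation ≈ 17.0 mm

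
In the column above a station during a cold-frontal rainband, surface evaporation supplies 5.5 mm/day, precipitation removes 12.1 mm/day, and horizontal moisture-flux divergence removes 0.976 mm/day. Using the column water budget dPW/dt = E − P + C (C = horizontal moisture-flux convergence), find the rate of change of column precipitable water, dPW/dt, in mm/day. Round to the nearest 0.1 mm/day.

dPW/dt = E − P + C = 5.5 − 12.1 + (-0.976) = -7.6 mm/day.

dPW/dt ≈ -7.6 mm/day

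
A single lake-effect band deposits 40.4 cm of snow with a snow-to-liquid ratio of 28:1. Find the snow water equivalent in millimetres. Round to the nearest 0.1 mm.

SWE = snow depth / ratio = 40.4 cm / 28 = 1.443 cm = 14.4 mm.

SWE ≈ 14.4 mm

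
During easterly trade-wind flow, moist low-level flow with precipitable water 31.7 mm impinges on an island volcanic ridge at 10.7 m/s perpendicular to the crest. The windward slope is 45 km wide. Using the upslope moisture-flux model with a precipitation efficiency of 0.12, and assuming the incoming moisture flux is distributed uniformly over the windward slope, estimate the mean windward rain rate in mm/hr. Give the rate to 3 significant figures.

Incoming column moisture flux per unit ridge length: F = V × PW = 10.7 × 31.7 = 339.19 mm·m/s.
Spread over the 45 km slope with efficiency ε = 0.12: R = ε·F/W = 0.12 × 339.19 / 45000 m = 9.045e-04 mm/s.
R = 9.045e-04 × 3600 = 3.26 mm/hr.

R ≈ 3.26 mm/hr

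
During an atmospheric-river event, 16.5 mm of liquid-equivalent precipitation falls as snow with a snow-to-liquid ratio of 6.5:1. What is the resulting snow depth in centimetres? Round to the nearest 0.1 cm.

Snow depth = liquid × ratio = 16.5 mm × 6.5 = 107.25 mm = 10.7 cm.

snow depth ≈ 10.7 cm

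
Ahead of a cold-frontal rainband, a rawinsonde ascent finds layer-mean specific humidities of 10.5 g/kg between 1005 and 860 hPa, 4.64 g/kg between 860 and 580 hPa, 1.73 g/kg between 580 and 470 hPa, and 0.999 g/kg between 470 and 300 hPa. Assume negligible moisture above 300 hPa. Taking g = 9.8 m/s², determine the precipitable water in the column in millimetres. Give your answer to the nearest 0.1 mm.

PW ≈ 32.5 mm

Precipitable water is the column-integrated vapour mass per unit area: PW = (1/g) Σ q̄ Δp, with q in kg/kg and Δp in Pa (1 kg/m² of water = 1 mm).
Layer 1005–860 hPa: Δp = 145 hPa = 14500 Pa, q̄ = 0.0105 kg/kg → 0.0105 × 14500 / 9.8 = 15.54 mm
Layer 860–580 hPa: Δp = 280 hPa = 28000 Pa, q̄ = 0.00464 kg/kg → 0.00464 × 28000 / 9.8 = 13.26 mm
Layer 580–470 hPa: Δp = 110 hPa = 11000 Pa, q̄ = 0.00173 kg/kg → 0.00173 × 11000 / 9.8 = 1.94 mm
Layer 470–300 hPa: Δp = 170 hPa = 17000 Pa, q̄ = 0.000999 kg/kg → 0.000999 × 17000 / 9.8 = 1.73 mm
PW = 15.54 + 13.26 + 1.94 + 1.73 = 32.47 ≈ 32.5 mm.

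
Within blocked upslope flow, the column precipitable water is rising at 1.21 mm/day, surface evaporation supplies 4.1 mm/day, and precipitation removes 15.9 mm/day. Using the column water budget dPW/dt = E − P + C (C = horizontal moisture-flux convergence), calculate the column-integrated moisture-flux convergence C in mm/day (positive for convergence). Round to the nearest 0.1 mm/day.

C ≈ 13.0 mm/day

dPW/dt = +1.21 mm/day.
C = dPW/dt − E + P = (+1.21) − 4.1 + 15.9 = 13.0 mm/day.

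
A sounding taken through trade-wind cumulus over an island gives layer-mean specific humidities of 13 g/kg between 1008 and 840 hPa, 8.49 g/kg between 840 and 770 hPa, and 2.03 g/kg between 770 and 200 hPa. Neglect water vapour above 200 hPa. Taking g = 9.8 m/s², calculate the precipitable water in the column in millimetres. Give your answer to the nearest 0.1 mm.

PW ≈ 40.2 mm

Precipitable water is the column-integrated vapour mass per unit area: PW = (1/g) Σ q̄ Δp, with q in kg/kg and Δp in Pa (1 kg/m² of water = 1 mm).
Layer 1008–840 hPa: Δp = 168 hPa = 16800 Pa, q̄ = 0.013 kg/kg → 0.013 × 16800 / 9.8 = 22.29 mm
Layer 840–770 hPa: Δp = 70 hPa = 7000 Pa, q̄ = 0.00849 kg/kg → 0.00849 × 7000 / 9.8 = 6.06 mm
Layer 770–200 hPa: Δp = 570 hPa = 57000 Pa, q̄ = 0.00203 kg/kg → 0.00203 × 57000 / 9.8 = 11.81 mm
PW = 22.29 + 6.06 + 11.81 = 40.16 ≈ 40.2 mm.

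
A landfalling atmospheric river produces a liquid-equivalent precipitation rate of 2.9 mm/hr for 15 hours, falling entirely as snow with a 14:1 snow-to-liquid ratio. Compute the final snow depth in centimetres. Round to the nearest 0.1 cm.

snow depth ≈ 60.9 cm

Liquid-equivalent depth = 2.9 × 15 = 43.5 mm.
Snow depth = 43.5 mm × 14 = 609 mm = 60.9 cm.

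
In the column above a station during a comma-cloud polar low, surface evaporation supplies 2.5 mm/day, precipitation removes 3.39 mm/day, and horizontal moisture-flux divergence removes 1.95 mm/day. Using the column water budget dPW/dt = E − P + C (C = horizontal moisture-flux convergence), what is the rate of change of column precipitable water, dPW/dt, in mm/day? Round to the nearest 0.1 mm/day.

dPW/dt ≈ -2.8 mm/day

dPW/dt = E − P + C = 2.5 − 3.39 + (-1.95) = -2.8 mm/day.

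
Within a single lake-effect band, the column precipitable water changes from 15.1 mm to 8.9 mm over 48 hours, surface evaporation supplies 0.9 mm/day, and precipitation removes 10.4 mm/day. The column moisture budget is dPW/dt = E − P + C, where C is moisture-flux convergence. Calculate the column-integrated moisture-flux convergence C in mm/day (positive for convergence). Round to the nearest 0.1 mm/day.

C ≈ 6.4 mm/day

dPW/dt = (8.9 − 15.1) mm / (48/24 day) = -3.100 mm/day.
C = dPW/dt − E + P = (-3.100) − 0.9 + 10.4 = 6.4 mm/day.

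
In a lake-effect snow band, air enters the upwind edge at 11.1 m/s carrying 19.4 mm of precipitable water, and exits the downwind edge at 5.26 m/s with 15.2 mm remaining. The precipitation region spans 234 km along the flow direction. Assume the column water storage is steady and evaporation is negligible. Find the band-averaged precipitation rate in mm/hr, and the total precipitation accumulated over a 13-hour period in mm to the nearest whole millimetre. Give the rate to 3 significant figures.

R ≈ 2.08 mm/hr; total ≈ 27 mm

Column moisture flux per unit crosswind length is F = V × PW.
Inflow: F_in = 11.1 × 19.4 = 215.34 mm·m/s
Outflow: F_out = 5.26 × 15.2 = 79.952 mm·m/s
Steady-state rate R = (F_in − F_out)/L = (215.34 − 79.952) / 234000 m = 5.786e-04 mm/s.
R = 5.786e-04 × 3600 = 2.08 mm/hr.
Over 13 h: total = 2.08 × 13 = 27.04 ≈ 27 mm.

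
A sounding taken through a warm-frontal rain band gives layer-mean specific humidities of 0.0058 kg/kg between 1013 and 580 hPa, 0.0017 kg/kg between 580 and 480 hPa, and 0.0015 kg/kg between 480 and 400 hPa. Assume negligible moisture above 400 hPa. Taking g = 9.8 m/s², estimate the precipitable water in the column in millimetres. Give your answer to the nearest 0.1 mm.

Precipitable water is the column-integrated vapour mass per unit area: PW = (1/g) Σ q̄ Δp, with q in kg/kg and Δp in Pa (1 kg/m² of water = 1 mm).
Layer 1013–580 hPa: Δp = 433 hPa = 43300 Pa, q̄ = 0.0058 kg/kg → 0.0058 × 43300 / 9.8 = 25.63 mm
Layer 580–480 hPa: Δp = 100 hPa = 10000 Pa, q̄ = 0.0017 kg/kg → 0.0017 × 10000 / 9.8 = 1.73 mm
Layer 480–400 hPa: Δp = 80 hPa = 8000 Pa, q̄ = 0.0015 kg/kg → 0.0015 × 8000 / 9.8 = 1.22 mm
PW = 25.63 + 1.73 + 1.22 = 28.58 ≈ 28.6 mm.

PW ≈ 28.6 mm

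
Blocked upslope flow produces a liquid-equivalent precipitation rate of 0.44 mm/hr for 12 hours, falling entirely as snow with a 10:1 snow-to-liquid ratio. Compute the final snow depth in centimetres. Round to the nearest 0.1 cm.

snow depth ≈ 5.3 cm

Liquid-equivalent depth = 0.44 × 12 = 5.28 mm.
Snow depth = 5.28 mm × 10 = 52.8 mm = 5.3 cm.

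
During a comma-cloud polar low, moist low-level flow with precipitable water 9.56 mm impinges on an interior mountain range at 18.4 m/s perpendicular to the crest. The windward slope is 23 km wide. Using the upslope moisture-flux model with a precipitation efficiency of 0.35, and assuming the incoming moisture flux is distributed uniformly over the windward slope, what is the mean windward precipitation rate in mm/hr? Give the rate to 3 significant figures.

Incoming column moisture flux per unit ridge length: F = V × PW = 18.4 × 9.56 = 175.904 mm·m/s.
Spread over the 23 km slope with efficiency ε = 0.35: R = ε·F/W = 0.35 × 175.904 / 23000 m = 2.677e-03 mm/s.
R = 2.677e-03 × 3600 = 9.64 mm/hr.

R ≈ 9.64 mm/hr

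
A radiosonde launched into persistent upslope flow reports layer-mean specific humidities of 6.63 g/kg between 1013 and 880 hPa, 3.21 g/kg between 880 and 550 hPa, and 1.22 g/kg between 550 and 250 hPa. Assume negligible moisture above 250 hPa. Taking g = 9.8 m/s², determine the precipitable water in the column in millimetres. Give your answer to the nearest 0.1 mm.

Precipitable water is the column-integrated vapour mass per unit area: PW = (1/g) Σ q̄ Δp, with q in kg/kg and Δp in Pa (1 kg/m² of water = 1 mm).
Layer 1013–880 hPa: Δp = 133 hPa = 13300 Pa, q̄ = 0.00663 kg/kg → 0.00663 × 13300 / 9.8 = 9.00 mm
Layer 880–550 hPa: Δp = 330 hPa = 33000 Pa, q̄ = 0.00321 kg/kg → 0.00321 × 33000 / 9.8 = 10.81 mm
Layer 550–250 hPa: Δp = 300 hPa = 30000 Pa, q̄ = 0.00122 kg/kg → 0.00122 × 30000 / 9.8 = 3.73 mm
PW = 9.00 + 10.81 + 3.73 = 23.54 ≈ 23.5 mm.

PW ≈ 23.5 mm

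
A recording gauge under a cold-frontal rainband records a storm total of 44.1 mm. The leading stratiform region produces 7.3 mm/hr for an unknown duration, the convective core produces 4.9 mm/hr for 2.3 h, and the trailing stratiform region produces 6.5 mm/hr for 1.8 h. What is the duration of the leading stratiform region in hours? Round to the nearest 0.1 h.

Known phases: 4.9 × 2.3 + 6.5 × 1.8 = 11.27 + 11.7 = 22.97 mm.
Remaining depth = 44.1 − 22.97 = 21.13 mm.
Duration = 21.13 / 7.3 = 2.9 h.

duration ≈ 2.9 h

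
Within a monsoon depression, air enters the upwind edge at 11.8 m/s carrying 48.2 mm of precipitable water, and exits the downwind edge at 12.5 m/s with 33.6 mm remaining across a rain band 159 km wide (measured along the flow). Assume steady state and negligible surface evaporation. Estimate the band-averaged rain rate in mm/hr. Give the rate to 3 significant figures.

Column moisture flux per unit crosswind length is F = V × PW.
Inflow: F_in = 11.8 × 48.2 = 568.76 mm·m/s
Outflow: F_out = 12.5 × 33.6 = 420 mm·m/s
Steady-state rate R = (F_in − F_out)/L = (568.76 − 420) / 159000 m = 9.356e-04 mm/s.
R = 9.356e-04 × 3600 = 3.37 mm/hr.

R ≈ 3.37 mm/hr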